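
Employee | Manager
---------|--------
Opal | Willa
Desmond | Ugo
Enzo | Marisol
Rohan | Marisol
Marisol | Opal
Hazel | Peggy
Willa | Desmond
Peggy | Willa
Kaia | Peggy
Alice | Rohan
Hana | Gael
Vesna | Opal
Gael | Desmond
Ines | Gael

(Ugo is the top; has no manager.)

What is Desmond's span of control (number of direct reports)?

Desmond directly manages Willa, Gael. That is 2 direct reports.

2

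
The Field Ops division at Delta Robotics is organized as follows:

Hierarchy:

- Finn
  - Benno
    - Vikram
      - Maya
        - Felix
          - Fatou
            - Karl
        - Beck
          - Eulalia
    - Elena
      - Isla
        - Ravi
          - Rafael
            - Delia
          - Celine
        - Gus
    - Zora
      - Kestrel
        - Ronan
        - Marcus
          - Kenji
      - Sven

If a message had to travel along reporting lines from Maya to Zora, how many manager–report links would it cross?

Maya is 2 levels below Benno, and Zora is 1 level below Benno (their lowest common manager). The shortest path runs up from Maya to Benno and back down to Zora: 2 + 1 = 3 links.

3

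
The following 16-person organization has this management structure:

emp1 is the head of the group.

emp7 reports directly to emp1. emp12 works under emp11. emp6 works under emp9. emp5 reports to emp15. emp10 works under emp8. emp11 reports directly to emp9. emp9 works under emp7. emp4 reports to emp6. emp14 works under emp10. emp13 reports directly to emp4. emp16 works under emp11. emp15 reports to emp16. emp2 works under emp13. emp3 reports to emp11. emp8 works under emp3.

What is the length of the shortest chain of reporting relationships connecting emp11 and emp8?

emp8 is in emp11's organization: the chain from emp8 up to emp11 is emp8 → emp3 → emp11, which is 2 links.

2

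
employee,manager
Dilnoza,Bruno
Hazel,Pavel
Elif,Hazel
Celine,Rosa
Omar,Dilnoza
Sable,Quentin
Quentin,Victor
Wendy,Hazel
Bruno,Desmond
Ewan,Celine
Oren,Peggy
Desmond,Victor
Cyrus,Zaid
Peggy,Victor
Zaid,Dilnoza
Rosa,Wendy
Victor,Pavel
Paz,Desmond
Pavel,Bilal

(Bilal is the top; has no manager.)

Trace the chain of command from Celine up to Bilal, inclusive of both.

Celine reports to Rosa. Rosa reports to Wendy. Wendy reports to Hazel. Hazel reports to Pavel. Pavel reports to Bilal. Bilal is at the top.

Celine -> Rosa -> Wendy -> Hazel -> Pavel -> Bilal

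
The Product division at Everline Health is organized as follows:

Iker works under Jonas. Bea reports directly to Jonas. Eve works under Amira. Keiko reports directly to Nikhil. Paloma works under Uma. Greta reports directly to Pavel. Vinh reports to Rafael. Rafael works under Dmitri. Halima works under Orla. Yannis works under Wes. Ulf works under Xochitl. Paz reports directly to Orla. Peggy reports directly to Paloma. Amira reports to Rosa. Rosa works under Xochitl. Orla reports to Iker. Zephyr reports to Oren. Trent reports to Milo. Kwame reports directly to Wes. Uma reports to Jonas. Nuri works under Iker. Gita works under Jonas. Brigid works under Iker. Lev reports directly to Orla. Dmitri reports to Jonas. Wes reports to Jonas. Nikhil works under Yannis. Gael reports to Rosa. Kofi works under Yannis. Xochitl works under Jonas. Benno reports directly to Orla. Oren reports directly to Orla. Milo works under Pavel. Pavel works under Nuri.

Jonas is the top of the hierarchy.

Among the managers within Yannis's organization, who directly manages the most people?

Direct-report counts within Yannis's organization: Yannis has 2; Nikhil has 1. The largest is 2, held by Yannis.

Yannis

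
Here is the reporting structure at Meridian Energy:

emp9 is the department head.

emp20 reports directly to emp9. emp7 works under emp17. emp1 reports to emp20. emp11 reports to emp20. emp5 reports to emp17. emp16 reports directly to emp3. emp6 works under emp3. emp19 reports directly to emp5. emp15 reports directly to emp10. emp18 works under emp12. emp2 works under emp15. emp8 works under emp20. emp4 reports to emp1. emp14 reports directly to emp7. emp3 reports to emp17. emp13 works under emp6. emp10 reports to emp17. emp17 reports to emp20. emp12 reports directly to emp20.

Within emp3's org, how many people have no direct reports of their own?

2

The people in emp3's organization with no one reporting to them are emp16, emp13. That is 2.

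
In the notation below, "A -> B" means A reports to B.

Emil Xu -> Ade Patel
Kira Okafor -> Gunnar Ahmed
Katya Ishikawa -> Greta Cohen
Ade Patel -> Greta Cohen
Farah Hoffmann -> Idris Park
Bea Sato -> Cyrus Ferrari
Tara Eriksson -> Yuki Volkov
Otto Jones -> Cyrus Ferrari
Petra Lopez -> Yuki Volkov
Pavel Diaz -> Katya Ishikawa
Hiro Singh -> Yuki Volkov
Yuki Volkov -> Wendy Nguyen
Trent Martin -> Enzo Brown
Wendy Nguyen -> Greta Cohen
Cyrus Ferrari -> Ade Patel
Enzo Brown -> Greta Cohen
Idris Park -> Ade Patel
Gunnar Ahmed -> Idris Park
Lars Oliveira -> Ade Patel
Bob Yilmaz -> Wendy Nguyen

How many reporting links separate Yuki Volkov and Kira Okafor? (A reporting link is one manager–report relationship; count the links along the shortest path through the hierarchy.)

Yuki Volkov is 2 levels below Greta Cohen, and Kira Okafor is 4 levels below Greta Cohen (their lowest common manager). The shortest path runs up from Yuki Volkov to Greta Cohen and back down to Kira Okafor: 2 + 4 = 6 links.

6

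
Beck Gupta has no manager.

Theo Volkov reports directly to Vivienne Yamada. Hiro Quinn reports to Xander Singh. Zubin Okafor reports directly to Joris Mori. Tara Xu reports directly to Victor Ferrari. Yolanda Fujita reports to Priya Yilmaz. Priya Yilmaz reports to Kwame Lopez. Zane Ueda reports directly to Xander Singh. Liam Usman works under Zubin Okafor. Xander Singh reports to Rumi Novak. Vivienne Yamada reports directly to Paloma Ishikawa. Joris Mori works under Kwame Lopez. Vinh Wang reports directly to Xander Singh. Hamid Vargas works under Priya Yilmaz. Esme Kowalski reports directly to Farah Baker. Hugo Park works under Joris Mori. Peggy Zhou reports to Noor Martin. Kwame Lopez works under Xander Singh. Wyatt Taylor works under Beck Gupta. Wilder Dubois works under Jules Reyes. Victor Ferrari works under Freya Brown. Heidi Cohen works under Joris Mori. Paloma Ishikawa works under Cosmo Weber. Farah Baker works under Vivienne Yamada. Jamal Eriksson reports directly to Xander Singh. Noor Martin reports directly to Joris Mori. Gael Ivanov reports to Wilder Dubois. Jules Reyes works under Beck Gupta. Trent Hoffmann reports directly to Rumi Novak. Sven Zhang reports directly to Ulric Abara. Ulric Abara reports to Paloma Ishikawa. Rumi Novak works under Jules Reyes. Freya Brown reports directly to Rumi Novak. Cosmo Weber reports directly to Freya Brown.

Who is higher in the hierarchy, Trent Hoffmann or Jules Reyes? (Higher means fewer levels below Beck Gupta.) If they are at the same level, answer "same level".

Jules Reyes

Trent Hoffmann is 3 levels below Beck Gupta; Jules Reyes is 1. Jules Reyes is higher.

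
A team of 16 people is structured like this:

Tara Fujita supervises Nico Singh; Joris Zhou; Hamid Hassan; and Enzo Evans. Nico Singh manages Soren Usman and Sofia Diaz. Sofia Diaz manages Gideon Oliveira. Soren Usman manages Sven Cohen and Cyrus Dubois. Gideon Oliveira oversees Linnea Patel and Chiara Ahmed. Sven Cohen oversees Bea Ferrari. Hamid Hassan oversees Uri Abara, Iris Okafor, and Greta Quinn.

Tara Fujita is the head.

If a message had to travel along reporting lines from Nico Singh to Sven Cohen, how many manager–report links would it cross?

2

Sven Cohen is in Nico Singh's organization: the chain from Sven Cohen up to Nico Singh is Sven Cohen → Soren Usman → Nico Singh, which is 2 links.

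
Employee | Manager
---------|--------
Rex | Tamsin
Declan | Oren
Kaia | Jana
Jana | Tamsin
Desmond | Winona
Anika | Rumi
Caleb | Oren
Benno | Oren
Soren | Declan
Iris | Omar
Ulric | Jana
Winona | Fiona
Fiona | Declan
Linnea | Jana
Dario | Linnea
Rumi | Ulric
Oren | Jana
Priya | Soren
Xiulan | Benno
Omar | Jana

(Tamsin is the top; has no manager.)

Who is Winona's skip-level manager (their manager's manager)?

Declan

Winona reports to Fiona, and Fiona reports to Declan. So Winona's skip-level manager is Declan.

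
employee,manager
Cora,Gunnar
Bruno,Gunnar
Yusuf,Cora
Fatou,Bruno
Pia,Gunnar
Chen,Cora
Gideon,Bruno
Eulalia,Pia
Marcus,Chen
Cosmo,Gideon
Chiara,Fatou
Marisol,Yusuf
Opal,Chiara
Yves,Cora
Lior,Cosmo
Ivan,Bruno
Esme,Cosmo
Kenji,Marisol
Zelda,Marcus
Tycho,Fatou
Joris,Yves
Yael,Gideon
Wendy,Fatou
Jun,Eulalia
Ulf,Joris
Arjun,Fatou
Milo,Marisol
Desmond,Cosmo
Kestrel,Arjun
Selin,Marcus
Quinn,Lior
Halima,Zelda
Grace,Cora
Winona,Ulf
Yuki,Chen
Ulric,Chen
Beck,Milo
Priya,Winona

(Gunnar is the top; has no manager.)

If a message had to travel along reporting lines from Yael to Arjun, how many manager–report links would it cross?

Yael is 2 levels below Bruno, and Arjun is 2 levels below Bruno (their lowest common manager). The shortest path runs up from Yael to Bruno and back down to Arjun: 2 + 2 = 4 links.

4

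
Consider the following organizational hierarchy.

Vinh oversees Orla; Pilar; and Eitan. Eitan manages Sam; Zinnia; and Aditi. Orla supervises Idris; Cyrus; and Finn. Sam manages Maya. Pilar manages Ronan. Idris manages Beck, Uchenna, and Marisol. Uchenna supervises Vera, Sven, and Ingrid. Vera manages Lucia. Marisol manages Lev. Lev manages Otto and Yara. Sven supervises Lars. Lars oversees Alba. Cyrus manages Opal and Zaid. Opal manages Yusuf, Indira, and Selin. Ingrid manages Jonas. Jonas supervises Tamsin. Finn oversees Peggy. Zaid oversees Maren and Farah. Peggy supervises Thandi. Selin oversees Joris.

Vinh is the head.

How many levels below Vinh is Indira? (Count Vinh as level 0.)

Chain from Indira up to Vinh: Indira → Opal → Cyrus → Orla → Vinh. That is 4 steps up, so Indira is 4 levels below Vinh.

4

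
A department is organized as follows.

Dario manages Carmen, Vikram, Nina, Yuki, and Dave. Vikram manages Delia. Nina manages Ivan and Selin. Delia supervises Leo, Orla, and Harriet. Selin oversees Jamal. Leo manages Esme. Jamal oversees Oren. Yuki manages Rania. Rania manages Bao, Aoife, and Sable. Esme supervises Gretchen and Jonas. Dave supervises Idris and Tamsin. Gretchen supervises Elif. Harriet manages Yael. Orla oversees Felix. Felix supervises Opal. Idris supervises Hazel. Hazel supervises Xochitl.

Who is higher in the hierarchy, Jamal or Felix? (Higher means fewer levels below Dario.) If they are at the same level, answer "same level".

Jamal

Jamal is 3 levels below Dario; Felix is 4. Jamal is higher.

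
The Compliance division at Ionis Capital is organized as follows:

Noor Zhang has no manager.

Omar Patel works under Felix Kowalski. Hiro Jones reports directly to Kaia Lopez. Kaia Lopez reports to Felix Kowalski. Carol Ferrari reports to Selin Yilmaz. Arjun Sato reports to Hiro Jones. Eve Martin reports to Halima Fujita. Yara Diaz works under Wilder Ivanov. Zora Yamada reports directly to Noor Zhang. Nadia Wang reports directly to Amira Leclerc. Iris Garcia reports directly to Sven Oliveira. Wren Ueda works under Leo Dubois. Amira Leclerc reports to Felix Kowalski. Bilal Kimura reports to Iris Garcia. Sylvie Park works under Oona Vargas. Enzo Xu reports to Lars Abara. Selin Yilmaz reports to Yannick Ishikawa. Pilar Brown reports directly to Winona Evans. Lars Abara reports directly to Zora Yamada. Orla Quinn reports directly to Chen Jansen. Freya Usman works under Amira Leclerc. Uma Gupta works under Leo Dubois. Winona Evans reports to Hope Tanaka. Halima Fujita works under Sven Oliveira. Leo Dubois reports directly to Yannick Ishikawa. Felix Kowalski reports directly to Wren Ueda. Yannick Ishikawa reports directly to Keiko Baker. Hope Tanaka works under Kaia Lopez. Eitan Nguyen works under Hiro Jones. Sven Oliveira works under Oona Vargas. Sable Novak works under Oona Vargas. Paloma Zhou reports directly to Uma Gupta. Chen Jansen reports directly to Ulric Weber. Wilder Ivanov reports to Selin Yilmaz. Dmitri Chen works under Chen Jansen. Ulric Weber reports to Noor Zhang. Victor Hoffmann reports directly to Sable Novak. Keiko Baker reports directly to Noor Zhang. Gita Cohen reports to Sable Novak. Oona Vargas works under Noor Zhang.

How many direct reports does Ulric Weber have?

1

Ulric Weber directly manages Chen Jansen. That is 1 direct report.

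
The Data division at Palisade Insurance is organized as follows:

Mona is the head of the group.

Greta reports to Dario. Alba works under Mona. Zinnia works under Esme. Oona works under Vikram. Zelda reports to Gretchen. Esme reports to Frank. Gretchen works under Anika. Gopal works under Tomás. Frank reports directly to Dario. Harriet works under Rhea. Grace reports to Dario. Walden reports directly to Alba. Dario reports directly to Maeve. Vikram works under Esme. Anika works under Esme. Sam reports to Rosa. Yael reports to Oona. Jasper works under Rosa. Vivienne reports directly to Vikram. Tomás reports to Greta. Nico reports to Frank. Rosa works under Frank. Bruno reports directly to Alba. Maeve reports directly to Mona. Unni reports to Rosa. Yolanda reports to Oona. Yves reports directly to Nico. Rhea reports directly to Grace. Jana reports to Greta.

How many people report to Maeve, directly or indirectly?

25

Maeve directly manages Dario. Under Dario: Grace, Rhea, Harriet, Frank, Rosa, Sam, Unni, Jasper, Esme, Zinnia, Anika, Gretchen, Zelda, Vikram, Oona, Yolanda, Yael, Vivienne, Nico, Yves, Greta, Jana, Tomás, Gopal (24). That's 25 in total.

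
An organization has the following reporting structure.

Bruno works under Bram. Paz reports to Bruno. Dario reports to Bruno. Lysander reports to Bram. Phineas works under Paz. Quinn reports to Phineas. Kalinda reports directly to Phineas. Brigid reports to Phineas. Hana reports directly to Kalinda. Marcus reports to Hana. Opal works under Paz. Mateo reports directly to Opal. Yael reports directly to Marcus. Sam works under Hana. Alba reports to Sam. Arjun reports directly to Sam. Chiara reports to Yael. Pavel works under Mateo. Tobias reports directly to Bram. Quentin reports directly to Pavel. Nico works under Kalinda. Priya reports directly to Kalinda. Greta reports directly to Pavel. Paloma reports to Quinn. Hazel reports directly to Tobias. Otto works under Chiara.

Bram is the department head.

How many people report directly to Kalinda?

Kalinda directly manages Hana, Nico, Priya. That is 3 direct reports.

3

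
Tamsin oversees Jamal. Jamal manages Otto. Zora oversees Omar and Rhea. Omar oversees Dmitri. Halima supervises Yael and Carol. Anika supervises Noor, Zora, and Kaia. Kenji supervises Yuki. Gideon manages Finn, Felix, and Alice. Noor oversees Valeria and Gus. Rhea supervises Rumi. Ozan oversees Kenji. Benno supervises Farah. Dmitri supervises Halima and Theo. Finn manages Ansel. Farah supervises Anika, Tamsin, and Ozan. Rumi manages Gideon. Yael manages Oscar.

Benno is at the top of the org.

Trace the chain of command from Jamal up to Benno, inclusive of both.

Jamal reports to Tamsin. Tamsin reports to Farah. Farah reports to Benno. Benno is at the top.

Jamal -> Tamsin -> Farah -> Benno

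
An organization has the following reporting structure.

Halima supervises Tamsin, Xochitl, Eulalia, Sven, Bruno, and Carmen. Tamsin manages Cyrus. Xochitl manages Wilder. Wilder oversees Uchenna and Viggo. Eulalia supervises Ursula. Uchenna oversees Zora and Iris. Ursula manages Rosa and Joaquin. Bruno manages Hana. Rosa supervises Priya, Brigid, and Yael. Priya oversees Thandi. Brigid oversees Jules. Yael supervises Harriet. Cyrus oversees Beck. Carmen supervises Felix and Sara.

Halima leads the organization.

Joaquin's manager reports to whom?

Joaquin reports to Ursula, and Ursula reports to Eulalia. So Joaquin's skip-level manager is Eulalia.

Eulalia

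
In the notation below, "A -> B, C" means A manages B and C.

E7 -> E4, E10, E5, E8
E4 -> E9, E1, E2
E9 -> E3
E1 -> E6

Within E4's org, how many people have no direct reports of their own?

The people in E4's organization with no one reporting to them are E2, E6, E3. That is 3.

3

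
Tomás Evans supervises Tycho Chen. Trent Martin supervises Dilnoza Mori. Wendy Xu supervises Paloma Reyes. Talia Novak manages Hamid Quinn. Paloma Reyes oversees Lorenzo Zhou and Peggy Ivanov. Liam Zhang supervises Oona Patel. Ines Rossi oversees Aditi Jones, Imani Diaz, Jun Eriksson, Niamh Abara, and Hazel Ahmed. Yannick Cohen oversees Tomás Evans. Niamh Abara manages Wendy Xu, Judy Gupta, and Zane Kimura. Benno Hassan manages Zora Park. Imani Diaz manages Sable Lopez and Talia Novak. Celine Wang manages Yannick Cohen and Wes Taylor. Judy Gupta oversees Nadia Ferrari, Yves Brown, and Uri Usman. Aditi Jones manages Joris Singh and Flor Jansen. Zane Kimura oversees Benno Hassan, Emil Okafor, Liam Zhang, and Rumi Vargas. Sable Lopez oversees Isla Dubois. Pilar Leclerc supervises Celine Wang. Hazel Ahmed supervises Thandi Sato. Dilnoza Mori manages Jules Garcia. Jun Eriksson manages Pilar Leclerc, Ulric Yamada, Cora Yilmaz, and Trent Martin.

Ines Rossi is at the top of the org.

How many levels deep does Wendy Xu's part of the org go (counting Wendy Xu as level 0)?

The longest chain under Wendy Xu runs Wendy Xu → Paloma Reyes → Peggy Ivanov, which is 2 levels below Wendy Xu.

2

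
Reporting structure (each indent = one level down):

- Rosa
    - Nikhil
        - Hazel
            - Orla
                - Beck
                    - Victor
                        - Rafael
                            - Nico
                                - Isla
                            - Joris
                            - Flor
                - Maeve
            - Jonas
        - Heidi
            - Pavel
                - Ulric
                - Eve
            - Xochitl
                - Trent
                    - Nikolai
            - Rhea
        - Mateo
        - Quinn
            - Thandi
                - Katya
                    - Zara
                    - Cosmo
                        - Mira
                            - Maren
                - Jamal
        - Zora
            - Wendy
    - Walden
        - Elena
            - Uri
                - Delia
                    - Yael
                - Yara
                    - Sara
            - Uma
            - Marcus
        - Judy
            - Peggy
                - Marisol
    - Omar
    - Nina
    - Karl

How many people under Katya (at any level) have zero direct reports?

2

The people in Katya's organization with no one reporting to them are Maren, Zara. That is 2.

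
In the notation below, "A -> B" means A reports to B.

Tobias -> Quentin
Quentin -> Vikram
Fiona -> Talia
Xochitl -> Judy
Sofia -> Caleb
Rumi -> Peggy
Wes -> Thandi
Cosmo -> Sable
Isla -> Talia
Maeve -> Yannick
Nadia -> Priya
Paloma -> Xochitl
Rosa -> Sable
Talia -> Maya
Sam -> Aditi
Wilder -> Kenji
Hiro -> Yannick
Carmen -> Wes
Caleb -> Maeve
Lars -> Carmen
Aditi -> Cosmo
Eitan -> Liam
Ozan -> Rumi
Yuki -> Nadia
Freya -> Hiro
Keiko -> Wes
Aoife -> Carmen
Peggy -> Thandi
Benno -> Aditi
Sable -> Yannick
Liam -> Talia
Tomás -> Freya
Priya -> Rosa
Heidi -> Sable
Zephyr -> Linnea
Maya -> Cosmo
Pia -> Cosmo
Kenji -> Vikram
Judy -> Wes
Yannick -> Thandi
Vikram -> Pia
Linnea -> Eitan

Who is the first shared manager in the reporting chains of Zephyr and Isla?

Talia

Zephyr's chain of managers is Linnea, Eitan, Liam, Talia, Maya, Cosmo, Sable, Yannick, Thandi. Isla's chain of managers is Talia, Maya, Cosmo, Sable, Yannick, Thandi. The first manager that appears in both chains is Talia.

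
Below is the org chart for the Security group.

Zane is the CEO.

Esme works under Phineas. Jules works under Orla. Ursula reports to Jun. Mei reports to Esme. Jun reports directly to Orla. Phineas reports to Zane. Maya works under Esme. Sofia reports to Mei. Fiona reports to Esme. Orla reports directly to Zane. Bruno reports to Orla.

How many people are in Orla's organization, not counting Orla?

Orla directly manages Bruno, Jun, Jules. Bruno has no reports. Under Jun: Ursula (1). Jules has no reports. So Orla's organization is 3 direct reports plus everyone under them: 1 + 2 + 1 = 4.

4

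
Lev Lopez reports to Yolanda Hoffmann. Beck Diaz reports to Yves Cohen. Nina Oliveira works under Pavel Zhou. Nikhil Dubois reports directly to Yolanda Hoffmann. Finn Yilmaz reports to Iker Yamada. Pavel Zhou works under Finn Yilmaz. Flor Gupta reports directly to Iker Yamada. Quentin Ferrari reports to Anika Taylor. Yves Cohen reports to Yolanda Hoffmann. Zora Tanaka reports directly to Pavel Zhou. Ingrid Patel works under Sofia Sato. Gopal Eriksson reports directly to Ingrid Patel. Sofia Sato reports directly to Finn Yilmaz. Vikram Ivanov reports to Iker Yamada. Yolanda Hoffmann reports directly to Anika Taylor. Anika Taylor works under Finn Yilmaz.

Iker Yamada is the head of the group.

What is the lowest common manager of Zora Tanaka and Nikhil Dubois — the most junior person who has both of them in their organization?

Finn Yilmaz

Zora Tanaka's chain of managers is Pavel Zhou, Finn Yilmaz, Iker Yamada. Nikhil Dubois's chain of managers is Yolanda Hoffmann, Anika Taylor, Finn Yilmaz, Iker Yamada. The first manager that appears in both chains is Finn Yilmaz.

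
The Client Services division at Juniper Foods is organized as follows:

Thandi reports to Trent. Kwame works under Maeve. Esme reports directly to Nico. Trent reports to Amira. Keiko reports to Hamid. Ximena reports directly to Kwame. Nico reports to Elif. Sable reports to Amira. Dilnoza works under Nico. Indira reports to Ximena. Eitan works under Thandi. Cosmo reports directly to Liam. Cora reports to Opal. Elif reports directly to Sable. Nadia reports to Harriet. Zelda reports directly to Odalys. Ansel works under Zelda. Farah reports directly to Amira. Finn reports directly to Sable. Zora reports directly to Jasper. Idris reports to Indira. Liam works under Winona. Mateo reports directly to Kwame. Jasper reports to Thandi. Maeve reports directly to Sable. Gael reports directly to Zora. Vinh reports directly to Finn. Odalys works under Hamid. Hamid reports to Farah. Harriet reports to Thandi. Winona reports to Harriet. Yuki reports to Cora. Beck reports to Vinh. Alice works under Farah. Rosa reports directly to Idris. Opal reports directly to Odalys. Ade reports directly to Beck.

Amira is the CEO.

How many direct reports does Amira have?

Amira directly manages Farah, Trent, Sable. That is 3 direct reports.

3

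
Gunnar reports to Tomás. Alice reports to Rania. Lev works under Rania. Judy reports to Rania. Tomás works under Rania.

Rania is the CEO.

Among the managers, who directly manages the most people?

Direct-report counts: Rania has 4; Tomás has 1. The largest is 4, held by Rania.

Rania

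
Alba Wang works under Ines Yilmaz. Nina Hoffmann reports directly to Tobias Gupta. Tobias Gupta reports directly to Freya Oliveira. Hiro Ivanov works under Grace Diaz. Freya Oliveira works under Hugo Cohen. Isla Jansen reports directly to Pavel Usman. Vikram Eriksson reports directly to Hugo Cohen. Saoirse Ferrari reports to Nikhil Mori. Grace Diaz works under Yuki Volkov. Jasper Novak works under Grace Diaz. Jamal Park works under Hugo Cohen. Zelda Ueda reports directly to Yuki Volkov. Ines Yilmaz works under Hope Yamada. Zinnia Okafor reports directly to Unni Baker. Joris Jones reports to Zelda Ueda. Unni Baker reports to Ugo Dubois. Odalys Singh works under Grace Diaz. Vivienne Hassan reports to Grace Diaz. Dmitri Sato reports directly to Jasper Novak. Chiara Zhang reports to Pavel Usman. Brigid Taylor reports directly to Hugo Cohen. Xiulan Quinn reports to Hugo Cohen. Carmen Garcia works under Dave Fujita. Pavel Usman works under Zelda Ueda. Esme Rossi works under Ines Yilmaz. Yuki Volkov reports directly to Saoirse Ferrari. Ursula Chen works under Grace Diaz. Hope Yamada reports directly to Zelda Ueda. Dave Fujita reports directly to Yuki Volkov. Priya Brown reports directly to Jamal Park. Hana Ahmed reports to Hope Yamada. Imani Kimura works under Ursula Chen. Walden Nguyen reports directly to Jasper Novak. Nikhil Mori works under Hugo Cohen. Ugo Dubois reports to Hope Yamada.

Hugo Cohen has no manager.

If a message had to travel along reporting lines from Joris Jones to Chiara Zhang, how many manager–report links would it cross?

3

Joris Jones is 1 level below Zelda Ueda, and Chiara Zhang is 2 levels below Zelda Ueda (their lowest common manager). The shortest path runs up from Joris Jones to Zelda Ueda and back down to Chiara Zhang: 1 + 2 = 3 links.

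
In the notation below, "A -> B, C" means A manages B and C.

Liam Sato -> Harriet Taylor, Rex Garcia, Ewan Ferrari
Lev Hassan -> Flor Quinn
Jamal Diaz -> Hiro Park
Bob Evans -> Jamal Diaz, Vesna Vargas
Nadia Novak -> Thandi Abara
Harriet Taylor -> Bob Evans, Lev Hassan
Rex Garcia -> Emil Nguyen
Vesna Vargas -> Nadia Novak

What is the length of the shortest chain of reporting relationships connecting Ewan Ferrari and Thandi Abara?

Ewan Ferrari is 1 level below Liam Sato, and Thandi Abara is 5 levels below Liam Sato (their lowest common manager). The shortest path runs up from Ewan Ferrari to Liam Sato and back down to Thandi Abara: 1 + 5 = 6 links.

6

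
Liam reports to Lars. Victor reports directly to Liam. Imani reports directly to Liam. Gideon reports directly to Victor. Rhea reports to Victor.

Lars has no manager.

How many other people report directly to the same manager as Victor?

Victor reports to Liam. Liam's other direct reports are Imani — 1 peer.

1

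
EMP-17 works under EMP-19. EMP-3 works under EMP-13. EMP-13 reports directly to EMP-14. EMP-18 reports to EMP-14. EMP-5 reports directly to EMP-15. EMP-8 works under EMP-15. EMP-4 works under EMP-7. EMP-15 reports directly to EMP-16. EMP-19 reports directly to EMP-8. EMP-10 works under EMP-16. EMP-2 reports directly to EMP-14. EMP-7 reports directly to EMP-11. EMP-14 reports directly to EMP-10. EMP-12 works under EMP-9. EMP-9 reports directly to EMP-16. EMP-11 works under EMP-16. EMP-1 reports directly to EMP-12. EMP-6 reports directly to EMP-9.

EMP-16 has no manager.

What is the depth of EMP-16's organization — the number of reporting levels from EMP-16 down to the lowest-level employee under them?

The longest chain under EMP-16 runs EMP-16 → EMP-15 → EMP-8 → EMP-19 → EMP-17, which is 4 levels below EMP-16.

4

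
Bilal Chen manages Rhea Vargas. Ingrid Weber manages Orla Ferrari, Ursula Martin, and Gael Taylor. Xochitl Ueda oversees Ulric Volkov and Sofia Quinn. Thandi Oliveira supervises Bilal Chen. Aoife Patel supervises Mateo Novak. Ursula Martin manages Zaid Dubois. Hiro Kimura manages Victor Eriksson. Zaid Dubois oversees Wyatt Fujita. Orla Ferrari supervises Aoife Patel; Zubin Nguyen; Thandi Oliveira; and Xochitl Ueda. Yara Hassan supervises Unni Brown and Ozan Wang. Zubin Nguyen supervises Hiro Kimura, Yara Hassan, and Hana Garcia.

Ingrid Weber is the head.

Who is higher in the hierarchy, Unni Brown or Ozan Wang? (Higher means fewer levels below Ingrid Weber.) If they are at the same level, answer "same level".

same level

Both Unni Brown and Ozan Wang are 4 levels below Ingrid Weber.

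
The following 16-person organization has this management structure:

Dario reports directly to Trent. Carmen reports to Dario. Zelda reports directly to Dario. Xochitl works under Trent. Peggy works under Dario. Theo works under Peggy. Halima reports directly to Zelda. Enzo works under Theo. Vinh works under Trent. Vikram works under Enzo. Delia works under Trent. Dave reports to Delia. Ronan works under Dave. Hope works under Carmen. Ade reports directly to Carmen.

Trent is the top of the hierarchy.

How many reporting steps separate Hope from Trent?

3

Chain from Hope up to Trent: Hope → Carmen → Dario → Trent. That is 3 steps up, so Hope is 3 levels below Trent.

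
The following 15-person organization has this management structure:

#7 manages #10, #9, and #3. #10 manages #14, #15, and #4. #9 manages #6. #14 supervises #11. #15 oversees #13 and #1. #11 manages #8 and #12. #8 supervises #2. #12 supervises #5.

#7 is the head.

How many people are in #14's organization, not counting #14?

5

#14 directly manages #11. Under #11: #12, #5, #8, #2 (4). That's 5 in total.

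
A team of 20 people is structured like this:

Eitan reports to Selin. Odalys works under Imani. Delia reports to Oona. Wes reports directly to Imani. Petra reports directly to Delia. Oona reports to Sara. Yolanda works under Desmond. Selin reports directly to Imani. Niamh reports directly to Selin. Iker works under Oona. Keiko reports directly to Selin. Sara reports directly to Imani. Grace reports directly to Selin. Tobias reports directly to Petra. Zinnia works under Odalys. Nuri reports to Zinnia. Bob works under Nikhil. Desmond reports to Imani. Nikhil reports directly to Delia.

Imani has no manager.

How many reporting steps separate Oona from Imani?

2

Chain from Oona up to Imani: Oona → Sara → Imani. That is 2 steps up, so Oona is 2 levels below Imani.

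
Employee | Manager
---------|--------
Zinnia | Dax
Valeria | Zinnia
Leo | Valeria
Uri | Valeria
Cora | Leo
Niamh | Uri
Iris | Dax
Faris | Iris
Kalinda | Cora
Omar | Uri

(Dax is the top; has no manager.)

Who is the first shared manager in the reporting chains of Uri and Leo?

Valeria

Uri's chain of managers is Valeria, Zinnia, Dax. Leo's chain of managers is Valeria, Zinnia, Dax. The first manager that appears in both chains is Valeria.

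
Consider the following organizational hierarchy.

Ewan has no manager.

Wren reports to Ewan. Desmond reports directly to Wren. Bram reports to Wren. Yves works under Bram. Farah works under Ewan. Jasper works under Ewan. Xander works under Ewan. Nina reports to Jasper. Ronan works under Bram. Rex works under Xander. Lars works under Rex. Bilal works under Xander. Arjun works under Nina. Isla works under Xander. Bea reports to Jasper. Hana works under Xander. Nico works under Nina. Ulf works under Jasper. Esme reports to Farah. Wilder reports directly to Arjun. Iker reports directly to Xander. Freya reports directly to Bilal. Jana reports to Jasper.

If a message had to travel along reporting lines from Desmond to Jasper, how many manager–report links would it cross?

3

Desmond is 2 levels below Ewan, and Jasper is 1 level below Ewan (their lowest common manager). The shortest path runs up from Desmond to Ewan and back down to Jasper: 2 + 1 = 3 links.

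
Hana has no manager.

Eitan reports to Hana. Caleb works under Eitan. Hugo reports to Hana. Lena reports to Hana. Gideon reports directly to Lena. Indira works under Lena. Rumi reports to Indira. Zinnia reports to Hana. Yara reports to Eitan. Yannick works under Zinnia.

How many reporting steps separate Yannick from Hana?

2

Chain from Yannick up to Hana: Yannick → Zinnia → Hana. That is 2 steps up, so Yannick is 2 levels below Hana.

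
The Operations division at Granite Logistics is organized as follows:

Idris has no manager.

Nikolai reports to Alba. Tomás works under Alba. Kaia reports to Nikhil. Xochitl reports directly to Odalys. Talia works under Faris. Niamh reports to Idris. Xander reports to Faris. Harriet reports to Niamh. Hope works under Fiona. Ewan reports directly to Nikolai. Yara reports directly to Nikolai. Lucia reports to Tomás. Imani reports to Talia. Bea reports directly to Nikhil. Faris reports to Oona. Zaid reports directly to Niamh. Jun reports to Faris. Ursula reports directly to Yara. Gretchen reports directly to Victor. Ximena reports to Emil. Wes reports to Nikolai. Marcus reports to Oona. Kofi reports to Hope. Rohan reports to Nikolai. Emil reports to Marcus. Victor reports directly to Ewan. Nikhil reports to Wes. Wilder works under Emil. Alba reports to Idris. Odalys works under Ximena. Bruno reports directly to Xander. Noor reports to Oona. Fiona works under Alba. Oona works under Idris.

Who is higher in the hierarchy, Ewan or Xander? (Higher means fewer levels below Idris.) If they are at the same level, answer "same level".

Both Ewan and Xander are 3 levels below Idris.

same level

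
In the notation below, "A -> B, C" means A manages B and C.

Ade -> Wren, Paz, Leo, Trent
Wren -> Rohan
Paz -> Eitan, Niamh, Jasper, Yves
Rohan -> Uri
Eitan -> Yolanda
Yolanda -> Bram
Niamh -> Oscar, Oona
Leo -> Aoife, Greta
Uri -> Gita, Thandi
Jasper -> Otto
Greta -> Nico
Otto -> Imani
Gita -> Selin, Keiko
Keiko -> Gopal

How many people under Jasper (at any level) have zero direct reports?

The only person in Jasper's organization with no one reporting to them is Imani. That is 1.

1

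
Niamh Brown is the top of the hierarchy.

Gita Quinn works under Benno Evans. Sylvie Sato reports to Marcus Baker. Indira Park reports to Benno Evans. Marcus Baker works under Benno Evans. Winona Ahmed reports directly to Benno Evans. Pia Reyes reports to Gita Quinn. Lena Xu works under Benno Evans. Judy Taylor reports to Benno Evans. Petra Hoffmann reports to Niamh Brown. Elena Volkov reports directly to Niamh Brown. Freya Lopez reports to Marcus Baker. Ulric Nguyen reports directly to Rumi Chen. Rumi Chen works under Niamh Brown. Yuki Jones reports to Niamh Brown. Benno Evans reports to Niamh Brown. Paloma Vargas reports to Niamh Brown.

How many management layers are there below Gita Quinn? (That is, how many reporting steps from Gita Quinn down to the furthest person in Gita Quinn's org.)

The longest chain under Gita Quinn runs Gita Quinn → Pia Reyes, which is 1 level below Gita Quinn.

1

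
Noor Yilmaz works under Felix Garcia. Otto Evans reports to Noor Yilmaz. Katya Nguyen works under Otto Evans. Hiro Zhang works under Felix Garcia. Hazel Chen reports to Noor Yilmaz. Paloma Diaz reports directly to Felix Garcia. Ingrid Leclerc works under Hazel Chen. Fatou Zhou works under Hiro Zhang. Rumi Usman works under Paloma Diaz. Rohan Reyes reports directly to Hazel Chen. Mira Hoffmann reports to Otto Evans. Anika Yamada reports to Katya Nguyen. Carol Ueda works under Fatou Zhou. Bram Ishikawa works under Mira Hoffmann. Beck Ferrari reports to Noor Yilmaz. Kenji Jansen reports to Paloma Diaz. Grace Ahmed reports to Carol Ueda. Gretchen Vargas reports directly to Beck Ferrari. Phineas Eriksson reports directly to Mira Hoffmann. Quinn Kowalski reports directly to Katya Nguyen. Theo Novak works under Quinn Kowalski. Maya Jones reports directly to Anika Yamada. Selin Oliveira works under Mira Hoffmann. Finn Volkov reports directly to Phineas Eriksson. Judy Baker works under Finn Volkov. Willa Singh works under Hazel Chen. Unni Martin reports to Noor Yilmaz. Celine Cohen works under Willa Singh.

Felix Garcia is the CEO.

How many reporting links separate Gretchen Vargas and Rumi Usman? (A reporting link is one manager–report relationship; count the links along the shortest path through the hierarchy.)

Gretchen Vargas is 3 levels below Felix Garcia, and Rumi Usman is 2 levels below Felix Garcia (their lowest common manager). The shortest path runs up from Gretchen Vargas to Felix Garcia and back down to Rumi Usman: 3 + 2 = 5 links.

5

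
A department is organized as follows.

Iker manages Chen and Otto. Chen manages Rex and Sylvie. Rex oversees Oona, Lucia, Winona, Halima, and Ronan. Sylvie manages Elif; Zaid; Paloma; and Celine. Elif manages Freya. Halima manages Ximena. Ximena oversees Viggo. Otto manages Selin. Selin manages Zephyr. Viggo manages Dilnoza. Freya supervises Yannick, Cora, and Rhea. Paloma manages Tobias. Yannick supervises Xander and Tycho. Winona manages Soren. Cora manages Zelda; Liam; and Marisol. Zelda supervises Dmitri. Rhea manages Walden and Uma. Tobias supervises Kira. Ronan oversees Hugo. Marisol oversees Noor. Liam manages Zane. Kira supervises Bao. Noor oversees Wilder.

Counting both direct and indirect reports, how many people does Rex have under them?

Rex directly manages Halima, Winona, Oona, Ronan, Lucia. Under Halima: Ximena, Viggo, Dilnoza (3). Under Winona: Soren (1). Oona has no reports. Under Ronan: Hugo (1). Lucia has no reports. So Rex's organization is 5 direct reports plus everyone under them: 4 + 2 + 1 + 2 + 1 = 10.

10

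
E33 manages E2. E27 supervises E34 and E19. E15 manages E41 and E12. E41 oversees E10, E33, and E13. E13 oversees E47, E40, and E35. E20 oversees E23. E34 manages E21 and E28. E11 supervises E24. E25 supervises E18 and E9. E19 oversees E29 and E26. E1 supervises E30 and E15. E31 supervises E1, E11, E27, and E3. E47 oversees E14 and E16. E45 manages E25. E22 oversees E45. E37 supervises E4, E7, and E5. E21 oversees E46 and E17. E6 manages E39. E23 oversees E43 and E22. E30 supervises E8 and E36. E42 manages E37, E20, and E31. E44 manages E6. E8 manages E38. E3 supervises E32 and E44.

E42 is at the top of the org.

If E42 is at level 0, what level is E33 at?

5

Chain from E33 up to E42: E33 → E41 → E15 → E1 → E31 → E42. That is 5 steps up, so E33 is 5 levels below E42.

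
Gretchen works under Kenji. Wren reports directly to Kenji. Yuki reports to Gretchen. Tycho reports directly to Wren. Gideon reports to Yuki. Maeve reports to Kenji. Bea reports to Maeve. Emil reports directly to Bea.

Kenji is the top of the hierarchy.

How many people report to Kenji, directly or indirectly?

Kenji directly manages Gretchen, Wren, Maeve. Under Gretchen: Yuki, Gideon (2). Under Wren: Tycho (1). Under Maeve: Bea, Emil (2). So Kenji's organization is 3 direct reports plus everyone under them: 3 + 2 + 3 = 8.

8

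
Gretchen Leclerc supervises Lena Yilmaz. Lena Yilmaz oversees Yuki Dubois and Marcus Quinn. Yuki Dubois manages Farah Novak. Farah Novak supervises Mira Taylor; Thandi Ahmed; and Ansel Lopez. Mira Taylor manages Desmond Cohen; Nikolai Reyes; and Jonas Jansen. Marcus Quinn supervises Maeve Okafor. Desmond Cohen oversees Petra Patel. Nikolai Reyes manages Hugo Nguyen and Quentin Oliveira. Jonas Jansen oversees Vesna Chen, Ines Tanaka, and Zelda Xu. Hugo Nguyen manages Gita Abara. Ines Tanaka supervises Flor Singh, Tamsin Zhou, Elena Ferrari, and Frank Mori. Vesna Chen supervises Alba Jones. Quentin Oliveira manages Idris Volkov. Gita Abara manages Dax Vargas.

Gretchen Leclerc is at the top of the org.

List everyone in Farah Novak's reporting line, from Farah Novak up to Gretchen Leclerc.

Farah Novak -> Yuki Dubois -> Lena Yilmaz -> Gretchen Leclerc

Farah Novak reports to Yuki Dubois. Yuki Dubois reports to Lena Yilmaz. Lena Yilmaz reports to Gretchen Leclerc. Gretchen Leclerc is at the top.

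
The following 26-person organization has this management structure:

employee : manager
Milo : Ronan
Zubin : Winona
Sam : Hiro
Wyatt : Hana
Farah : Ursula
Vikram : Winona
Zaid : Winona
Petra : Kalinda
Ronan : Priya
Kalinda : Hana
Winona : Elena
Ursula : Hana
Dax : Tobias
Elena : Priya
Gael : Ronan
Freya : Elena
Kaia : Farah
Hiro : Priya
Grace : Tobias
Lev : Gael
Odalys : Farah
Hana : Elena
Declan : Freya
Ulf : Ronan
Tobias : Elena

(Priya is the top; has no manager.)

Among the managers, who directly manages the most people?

Direct-report counts: Priya has 3; Hiro has 1; Elena has 4; Winona has 3; Freya has 1; Tobias has 2; Hana has 3; Kalinda has 1; Ursula has 1; Farah has 2; Ronan has 3; Gael has 1. The largest is 4, held by Elena.

Elena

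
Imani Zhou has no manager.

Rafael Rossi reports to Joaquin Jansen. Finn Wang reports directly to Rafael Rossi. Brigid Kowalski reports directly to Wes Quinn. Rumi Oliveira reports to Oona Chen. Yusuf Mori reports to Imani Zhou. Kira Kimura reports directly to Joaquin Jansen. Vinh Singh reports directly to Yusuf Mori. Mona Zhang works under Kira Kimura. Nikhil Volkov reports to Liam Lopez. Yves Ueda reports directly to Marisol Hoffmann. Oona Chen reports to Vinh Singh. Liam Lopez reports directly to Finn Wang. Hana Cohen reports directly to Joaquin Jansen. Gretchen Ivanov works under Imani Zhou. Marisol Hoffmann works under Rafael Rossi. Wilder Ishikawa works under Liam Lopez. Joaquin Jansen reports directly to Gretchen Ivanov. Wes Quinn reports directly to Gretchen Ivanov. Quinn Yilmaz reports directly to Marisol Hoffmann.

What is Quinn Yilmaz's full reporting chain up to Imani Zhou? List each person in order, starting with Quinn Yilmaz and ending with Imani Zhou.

Quinn Yilmaz reports to Marisol Hoffmann. Marisol Hoffmann reports to Rafael Rossi. Rafael Rossi reports to Joaquin Jansen. Joaquin Jansen reports to Gretchen Ivanov. Gretchen Ivanov reports to Imani Zhou. Imani Zhou is at the top.

Quinn Yilmaz -> Marisol Hoffmann -> Rafael Rossi -> Joaquin Jansen -> Gretchen Ivanov -> Imani Zhou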